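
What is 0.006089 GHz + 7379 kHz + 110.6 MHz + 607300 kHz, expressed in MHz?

In MHz:
  0.006089 GHz = 0.006089 × 10³ MHz = 6.089
  7379 kHz = 7379 × 10⁻³ MHz = 7.379
  110.6 MHz → 110.6
  607300 kHz = 607300 × 10⁻³ MHz = 607.3
Sum: 6.089 + 7.379 + 110.6 + 607.3 = 731.368

731.368 MHz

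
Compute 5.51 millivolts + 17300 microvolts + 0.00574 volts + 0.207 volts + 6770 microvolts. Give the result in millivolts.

In millivolts:
  5.51 millivolts → 5.51
  17300 microvolts = 17300 × 10⁻³ millivolts = 17.3
  0.00574 volts = 0.00574 × 10³ millivolts = 5.74
  0.207 volts = 0.207 × 10³ millivolts = 207
  6770 microvolts = 6770 × 10⁻³ millivolts = 6.77
Sum: 5.51 + 17.3 + 5.74 + 207 + 6.77 = 242.32

242.32 millivolts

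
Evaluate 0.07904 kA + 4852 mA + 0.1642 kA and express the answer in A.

248.092 A

In A:
  0.07904 kA = 0.07904 × 10^3 A = 79.04
  4852 mA = 4852 × 10^-3 A = 4.852
  0.1642 kA = 0.1642 × 10^3 A = 164.2
Sum: 79.04 + 4.852 + 164.2 = 248.092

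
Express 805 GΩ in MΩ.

805000 MΩ

giga = 10⁹, mega = 10⁶; factor is 10³.
805 × 10³ = 805000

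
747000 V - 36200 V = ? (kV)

In kV:
  747000 V = 747000e-3 kV = 747
  36200 V = 36200e-3 kV = 36.2
Difference: 747 - 36.2 = 710.8

710.8 kV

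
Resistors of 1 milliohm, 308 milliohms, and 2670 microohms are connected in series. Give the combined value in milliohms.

311.67 milliohms

In milliohms:
  1 milliohm → 1
  308 milliohms → 308
  2670 microohms = 2670 × 10^-3 milliohms = 2.67
Sum: 1 + 308 + 2.67 = 311.67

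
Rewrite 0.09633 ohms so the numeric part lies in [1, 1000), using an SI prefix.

= 96.33 × 10⁻³ ohms; 10⁻³ is milli.

96.33 milliohms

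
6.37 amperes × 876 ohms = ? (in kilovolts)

6.37 × 876 = 5580.12 V

5.58012 kilovolts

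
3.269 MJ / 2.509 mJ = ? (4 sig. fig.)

(3.269 × 10⁶) / (2.509 × 10⁻³) = 1.3029 × 10⁹

1303000000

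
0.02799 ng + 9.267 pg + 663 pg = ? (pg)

In pg:
  0.02799 ng = 0.02799 × 10^3 pg = 27.99
  9.267 pg → 9.267
  663 pg → 663
Sum: 27.99 + 9.267 + 663 = 700.257

700.257 pg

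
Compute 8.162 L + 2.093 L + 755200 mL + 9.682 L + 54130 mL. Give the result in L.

829.267 L

In L:
  8.162 L → 8.162
  2.093 L → 2.093
  755200 mL = 755200 × 10^-3 L = 755.2
  9.682 L → 9.682
  54130 mL = 54130 × 10^-3 L = 54.13
Sum: 8.162 + 2.093 + 755.2 + 9.682 + 54.13 = 829.267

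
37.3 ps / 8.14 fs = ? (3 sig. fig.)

4580

(37.3 × 10⁻¹²) / (8.14 × 10⁻¹⁵) = 4.582 × 10³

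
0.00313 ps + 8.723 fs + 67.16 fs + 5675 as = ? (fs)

84.688 fs

In fs:
  0.00313 ps = 0.00313 × 10^3 fs = 3.13
  8.723 fs → 8.723
  67.16 fs → 67.16
  5675 as = 5675 × 10^-3 fs = 5.675
Sum: 3.13 + 8.723 + 67.16 + 5.675 = 84.688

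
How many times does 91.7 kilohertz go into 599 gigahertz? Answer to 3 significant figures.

(599e9) / (91.7e3) = 6.532e6

6530000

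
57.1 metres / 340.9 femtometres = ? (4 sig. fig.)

167500000000000

(57.1) / (340.9 × 10^-15) = 0.1675 × 10^15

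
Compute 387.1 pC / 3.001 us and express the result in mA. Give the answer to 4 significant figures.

0.1290 mA

(387.1 × 10^-12) / (3.001 × 10^-6) = 128.99 × 10^-6 A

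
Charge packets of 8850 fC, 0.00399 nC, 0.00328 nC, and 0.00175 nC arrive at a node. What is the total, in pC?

In pC:
  8850 fC = 8850e-3 pC = 8.85
  0.00399 nC = 0.00399e3 pC = 3.99
  0.00328 nC = 0.00328e3 pC = 3.28
  0.00175 nC = 0.00175e3 pC = 1.75
Sum: 8.85 + 3.99 + 3.28 + 1.75 = 17.87

17.87 pC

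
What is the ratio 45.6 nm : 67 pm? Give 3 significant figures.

681

(45.6e-9) / (67e-12) = 0.6806e3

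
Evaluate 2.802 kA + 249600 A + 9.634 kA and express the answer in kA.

262.036 kA

In kA:
  2.802 kA → 2.802
  249600 A = 249600 × 10⁻³ kA = 249.6
  9.634 kA → 9.634
Sum: 2.802 + 249.6 + 9.634 = 262.036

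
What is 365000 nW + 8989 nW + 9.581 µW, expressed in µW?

In µW:
  365000 nW = 365000e-3 µW = 365
  8989 nW = 8989e-3 µW = 8.989
  9.581 µW → 9.581
Sum: 365 + 8.989 + 9.581 = 383.57

383.57 µW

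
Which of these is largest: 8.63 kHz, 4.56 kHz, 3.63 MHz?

3.63 MHz

8.63 kHz = 8630 Hz
4.56 kHz = 4560 Hz
3.63 MHz = 3630000 Hz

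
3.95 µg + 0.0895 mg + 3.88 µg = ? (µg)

97.33 µg

In µg:
  3.95 µg → 3.95
  0.0895 mg = 0.0895 × 10^3 µg = 89.5
  3.88 µg → 3.88
Sum: 3.95 + 89.5 + 3.88 = 97.33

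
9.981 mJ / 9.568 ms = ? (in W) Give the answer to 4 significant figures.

(9.981e-3) / (9.568e-3) = 1.04316 W

1.043 W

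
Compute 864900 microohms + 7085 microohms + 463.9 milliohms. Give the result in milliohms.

1335.885 milliohms

In milliohms:
  864900 microohms = 864900e-3 milliohms = 864.9
  7085 microohms = 7085e-3 milliohms = 7.085
  463.9 milliohms → 463.9
Sum: 864.9 + 7.085 + 463.9 = 1335.885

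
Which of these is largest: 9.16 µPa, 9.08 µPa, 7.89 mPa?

7.89 mPa

9.16 µPa = 0.00000916 Pa
9.08 µPa = 0.00000908 Pa
7.89 mPa = 0.00789 Pa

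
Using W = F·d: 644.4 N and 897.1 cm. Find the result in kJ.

644.4 × 897.1e-2 = 578091.24e-2 J

5.7809124 kJ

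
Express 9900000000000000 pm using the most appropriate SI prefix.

9.9 km

= 9.9 × 10^3 m; 10^3 is kilo.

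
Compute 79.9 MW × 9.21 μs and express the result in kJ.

79.9 × 10^6 × 9.21 × 10^-6 = 735.879 J

0.735879 kJ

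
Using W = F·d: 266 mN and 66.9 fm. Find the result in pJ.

0.0177954 pJ

266 × 10^-3 × 66.9 × 10^-15 = 17795.4 × 10^-18 J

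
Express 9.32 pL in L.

0.00000000000932 L

pico = 1e-12, (no prefix) = 1e0; factor is 1e-12.
9.32 × 1e-12 = 0.00000000000932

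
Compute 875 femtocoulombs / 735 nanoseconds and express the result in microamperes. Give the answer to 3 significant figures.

(875 × 10⁻¹⁵) / (735 × 10⁻⁹) = 1.1905 × 10⁻⁶ A

1.19 microamperes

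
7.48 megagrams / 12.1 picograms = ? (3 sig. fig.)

618000000000000000

(7.48 × 10⁶) / (12.1 × 10⁻¹²) = 0.6182 × 10¹⁸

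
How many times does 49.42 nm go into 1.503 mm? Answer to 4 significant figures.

(1.503 × 10^-3) / (49.42 × 10^-9) = 0.030413 × 10^6

30410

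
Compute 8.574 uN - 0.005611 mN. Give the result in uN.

2.963 uN

In uN:
  8.574 uN → 8.574
  0.005611 mN = 0.005611 × 10³ uN = 5.611
Difference: 8.574 - 5.611 = 2.963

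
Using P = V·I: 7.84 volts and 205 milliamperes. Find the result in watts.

1.6072 watts

7.84 × 205 × 10^-3 = 1607.2 × 10^-3 W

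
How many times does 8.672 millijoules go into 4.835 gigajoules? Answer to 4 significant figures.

557500000000

(4.835 × 10^9) / (8.672 × 10^-3) = 0.55754 × 10^12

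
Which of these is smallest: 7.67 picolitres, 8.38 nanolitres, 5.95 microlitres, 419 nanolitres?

7.67 picolitres

7.67 picolitres = 0.00000000000767 litres
8.38 nanolitres = 0.00000000838 litres
5.95 microlitres = 0.00000595 litres
419 nanolitres = 0.000000419 litres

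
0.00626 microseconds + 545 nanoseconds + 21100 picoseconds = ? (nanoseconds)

572.36 nanoseconds

In nanoseconds:
  0.00626 microseconds = 0.00626 × 10^3 nanoseconds = 6.26
  545 nanoseconds → 545
  21100 picoseconds = 21100 × 10^-3 nanoseconds = 21.1
Sum: 6.26 + 545 + 21.1 = 572.36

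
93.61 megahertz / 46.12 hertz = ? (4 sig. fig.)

(93.61e6) / (46.12) = 2.0297e6

2030000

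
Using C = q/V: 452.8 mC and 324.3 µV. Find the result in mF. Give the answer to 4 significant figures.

1396000 mF

(452.8e-3) / (324.3e-6) = 1.39624e3 F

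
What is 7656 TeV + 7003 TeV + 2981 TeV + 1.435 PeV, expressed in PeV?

In PeV:
  7656 TeV = 7656 × 10^-3 PeV = 7.656
  7003 TeV = 7003 × 10^-3 PeV = 7.003
  2981 TeV = 2981 × 10^-3 PeV = 2.981
  1.435 PeV → 1.435
Sum: 7.656 + 7.003 + 2.981 + 1.435 = 19.075

19.075 PeV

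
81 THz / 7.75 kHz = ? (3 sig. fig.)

(81 × 10¹²) / (7.75 × 10³) = 10.45 × 10⁹

10500000000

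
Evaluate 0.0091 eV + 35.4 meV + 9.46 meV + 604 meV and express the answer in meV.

In meV:
  0.0091 eV = 0.0091e3 meV = 9.1
  35.4 meV → 35.4
  9.46 meV → 9.46
  604 meV → 604
Sum: 9.1 + 35.4 + 9.46 + 604 = 657.96

657.96 meV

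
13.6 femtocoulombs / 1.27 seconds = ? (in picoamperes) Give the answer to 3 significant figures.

0.0107 picoamperes

(13.6e-15) / (1.27) = 10.709e-15 A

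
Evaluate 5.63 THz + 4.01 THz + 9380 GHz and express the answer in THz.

In THz:
  5.63 THz → 5.63
  4.01 THz → 4.01
  9380 GHz = 9380e-3 THz = 9.38
Sum: 5.63 + 4.01 + 9.38 = 19.02

19.02 THz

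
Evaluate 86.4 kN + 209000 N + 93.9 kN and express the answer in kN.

In kN:
  86.4 kN → 86.4
  209000 N = 209000 × 10⁻³ kN = 209
  93.9 kN → 93.9
Sum: 86.4 + 209 + 93.9 = 389.3

389.3 kN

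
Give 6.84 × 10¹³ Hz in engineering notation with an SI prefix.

68.4 THz

= 68.4 × 10¹² Hz; 10¹² is tera.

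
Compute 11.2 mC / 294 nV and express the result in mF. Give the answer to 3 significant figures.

38100000 mF

(11.2e-3) / (294e-9) = 0.038095e6 F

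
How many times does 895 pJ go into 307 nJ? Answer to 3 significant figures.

(307 × 10⁻⁹) / (895 × 10⁻¹²) = 0.343 × 10³

343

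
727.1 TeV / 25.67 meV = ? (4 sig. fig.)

28320000000000000

(727.1e12) / (25.67e-3) = 28.325e15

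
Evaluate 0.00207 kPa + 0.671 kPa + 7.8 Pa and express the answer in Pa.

In Pa:
  0.00207 kPa = 0.00207 × 10^3 Pa = 2.07
  0.671 kPa = 0.671 × 10^3 Pa = 671
  7.8 Pa → 7.8
Sum: 2.07 + 671 + 7.8 = 680.87

680.87 Pa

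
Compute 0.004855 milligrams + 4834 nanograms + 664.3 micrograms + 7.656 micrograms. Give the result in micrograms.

In micrograms:
  0.004855 milligrams = 0.004855 × 10³ micrograms = 4.855
  4834 nanograms = 4834 × 10⁻³ micrograms = 4.834
  664.3 micrograms → 664.3
  7.656 micrograms → 7.656
Sum: 4.855 + 4.834 + 664.3 + 7.656 = 681.645

681.645 micrograms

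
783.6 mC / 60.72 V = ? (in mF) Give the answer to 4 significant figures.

12.91 mF

(783.6e-3) / (60.72) = 12.9051e-3 F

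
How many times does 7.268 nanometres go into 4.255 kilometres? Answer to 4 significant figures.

585400000000

(4.255 × 10^3) / (7.268 × 10^-9) = 0.58544 × 10^12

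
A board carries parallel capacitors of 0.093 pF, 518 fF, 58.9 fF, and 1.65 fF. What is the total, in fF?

In fF:
  0.093 pF = 0.093e3 fF = 93
  518 fF → 518
  58.9 fF → 58.9
  1.65 fF → 1.65
Sum: 93 + 518 + 58.9 + 1.65 = 671.55

671.55 fF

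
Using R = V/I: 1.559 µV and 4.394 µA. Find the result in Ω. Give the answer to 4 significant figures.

0.3548 Ω

(1.559 × 10^-6) / (4.394 × 10^-6) = 0.354802 Ω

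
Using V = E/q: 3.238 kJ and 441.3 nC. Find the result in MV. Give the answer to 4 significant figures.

7337 MV

(3.238e3) / (441.3e-9) = 0.00733741e12 V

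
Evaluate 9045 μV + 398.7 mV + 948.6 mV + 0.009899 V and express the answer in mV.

In mV:
  9045 μV = 9045 × 10⁻³ mV = 9.045
  398.7 mV → 398.7
  948.6 mV → 948.6
  0.009899 V = 0.009899 × 10³ mV = 9.899
Sum: 9.045 + 398.7 + 948.6 + 9.899 = 1366.244

1366.244 mV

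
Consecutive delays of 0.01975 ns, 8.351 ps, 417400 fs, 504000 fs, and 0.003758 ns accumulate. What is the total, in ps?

953.259 ps

In ps:
  0.01975 ns = 0.01975e3 ps = 19.75
  8.351 ps → 8.351
  417400 fs = 417400e-3 ps = 417.4
  504000 fs = 504000e-3 ps = 504
  0.003758 ns = 0.003758e3 ps = 3.758
Sum: 19.75 + 8.351 + 417.4 + 504 + 3.758 = 953.259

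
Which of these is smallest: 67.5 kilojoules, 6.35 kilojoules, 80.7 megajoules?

67.5 kilojoules = 67500 joules
6.35 kilojoules = 6350 joules
80.7 megajoules = 80700000 joules

6.35 kilojoules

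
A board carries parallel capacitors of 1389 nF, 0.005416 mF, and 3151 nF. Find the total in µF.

9.956 µF

In µF:
  1389 nF = 1389 × 10⁻³ µF = 1.389
  0.005416 mF = 0.005416 × 10³ µF = 5.416
  3151 nF = 3151 × 10⁻³ µF = 3.151
Sum: 1.389 + 5.416 + 3.151 = 9.956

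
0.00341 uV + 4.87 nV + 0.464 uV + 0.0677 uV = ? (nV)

539.98 nV

In nV:
  0.00341 uV = 0.00341 × 10³ nV = 3.41
  4.87 nV → 4.87
  0.464 uV = 0.464 × 10³ nV = 464
  0.0677 uV = 0.0677 × 10³ nV = 67.7
Sum: 3.41 + 4.87 + 464 + 67.7 = 539.98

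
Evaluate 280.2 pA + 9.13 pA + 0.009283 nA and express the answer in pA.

In pA:
  280.2 pA → 280.2
  9.13 pA → 9.13
  0.009283 nA = 0.009283e3 pA = 9.283
Sum: 280.2 + 9.13 + 9.283 = 298.613

298.613 pA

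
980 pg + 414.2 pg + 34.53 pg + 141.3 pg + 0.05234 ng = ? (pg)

1622.37 pg

In pg:
  980 pg → 980
  414.2 pg → 414.2
  34.53 pg → 34.53
  141.3 pg → 141.3
  0.05234 ng = 0.05234e3 pg = 52.34
Sum: 980 + 414.2 + 34.53 + 141.3 + 52.34 = 1622.37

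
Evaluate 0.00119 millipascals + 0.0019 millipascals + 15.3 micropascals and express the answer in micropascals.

18.39 micropascals

In micropascals:
  0.00119 millipascals = 0.00119 × 10^3 micropascals = 1.19
  0.0019 millipascals = 0.0019 × 10^3 micropascals = 1.9
  15.3 micropascals → 15.3
Sum: 1.19 + 1.9 + 15.3 = 18.39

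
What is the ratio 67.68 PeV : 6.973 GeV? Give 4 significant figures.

9706000

(67.68 × 10¹⁵) / (6.973 × 10⁹) = 9.706 × 10⁶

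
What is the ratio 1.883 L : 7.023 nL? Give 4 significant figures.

(1.883) / (7.023 × 10^-9) = 0.26812 × 10^9

268100000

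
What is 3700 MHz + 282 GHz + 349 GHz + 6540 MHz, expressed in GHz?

In GHz:
  3700 MHz = 3700 × 10^-3 GHz = 3.7
  282 GHz → 282
  349 GHz → 349
  6540 MHz = 6540 × 10^-3 GHz = 6.54
Sum: 3.7 + 282 + 349 + 6.54 = 641.24

641.24 GHz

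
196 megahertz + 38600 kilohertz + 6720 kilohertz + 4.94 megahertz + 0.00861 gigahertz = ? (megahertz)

254.87 megahertz

In megahertz:
  196 megahertz → 196
  38600 kilohertz = 38600e-3 megahertz = 38.6
  6720 kilohertz = 6720e-3 megahertz = 6.72
  4.94 megahertz → 4.94
  0.00861 gigahertz = 0.00861e3 megahertz = 8.61
Sum: 196 + 38.6 + 6.72 + 4.94 + 8.61 = 254.87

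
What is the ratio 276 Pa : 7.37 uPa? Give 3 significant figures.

37400000

(276) / (7.37e-6) = 37.45e6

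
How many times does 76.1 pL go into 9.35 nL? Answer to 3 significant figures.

123

(9.35 × 10^-9) / (76.1 × 10^-12) = 0.1229 × 10^3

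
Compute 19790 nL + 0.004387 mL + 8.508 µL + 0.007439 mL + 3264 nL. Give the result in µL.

In µL:
  19790 nL = 19790 × 10^-3 µL = 19.79
  0.004387 mL = 0.004387 × 10^3 µL = 4.387
  8.508 µL → 8.508
  0.007439 mL = 0.007439 × 10^3 µL = 7.439
  3264 nL = 3264 × 10^-3 µL = 3.264
Sum: 19.79 + 4.387 + 8.508 + 7.439 + 3.264 = 43.388

43.388 µL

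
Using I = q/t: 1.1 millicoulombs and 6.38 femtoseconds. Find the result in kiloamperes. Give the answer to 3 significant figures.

(1.1 × 10^-3) / (6.38 × 10^-15) = 0.17241 × 10^12 A

172000000 kiloamperes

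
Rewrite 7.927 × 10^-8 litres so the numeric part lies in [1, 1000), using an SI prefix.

= 79.27 × 10^-9 litres; 10^-9 is nano.

79.27 nanolitres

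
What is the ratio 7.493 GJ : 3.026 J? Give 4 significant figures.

2476000000

(7.493 × 10^9) / (3.026) = 2.4762 × 10^9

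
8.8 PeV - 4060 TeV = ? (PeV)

In PeV:
  8.8 PeV → 8.8
  4060 TeV = 4060 × 10⁻³ PeV = 4.06
Difference: 8.8 - 4.06 = 4.74

4.74 PeV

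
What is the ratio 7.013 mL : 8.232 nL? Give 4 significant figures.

(7.013 × 10⁻³) / (8.232 × 10⁻⁹) = 0.85192 × 10⁶

851900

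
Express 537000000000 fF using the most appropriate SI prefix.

537 µF

= 537 × 10^-6 F; 10^-6 is micro.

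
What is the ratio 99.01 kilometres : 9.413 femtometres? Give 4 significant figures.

(99.01e3) / (9.413e-15) = 10.518e18

10520000000000000000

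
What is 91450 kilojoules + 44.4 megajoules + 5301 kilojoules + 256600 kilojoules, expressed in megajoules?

In megajoules:
  91450 kilojoules = 91450 × 10^-3 megajoules = 91.45
  44.4 megajoules → 44.4
  5301 kilojoules = 5301 × 10^-3 megajoules = 5.301
  256600 kilojoules = 256600 × 10^-3 megajoules = 256.6
Sum: 91.45 + 44.4 + 5.301 + 256.6 = 397.751

397.751 megajoules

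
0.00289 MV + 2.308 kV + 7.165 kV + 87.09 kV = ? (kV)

In kV:
  0.00289 MV = 0.00289e3 kV = 2.89
  2.308 kV → 2.308
  7.165 kV → 7.165
  87.09 kV → 87.09
Sum: 2.89 + 2.308 + 7.165 + 87.09 = 99.453

99.453 kV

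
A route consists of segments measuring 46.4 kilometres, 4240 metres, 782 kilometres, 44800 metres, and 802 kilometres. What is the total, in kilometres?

1679.44 kilometres

In kilometres:
  46.4 kilometres → 46.4
  4240 metres = 4240e-3 kilometres = 4.24
  782 kilometres → 782
  44800 metres = 44800e-3 kilometres = 44.8
  802 kilometres → 802
Sum: 46.4 + 4.24 + 782 + 44.8 + 802 = 1679.44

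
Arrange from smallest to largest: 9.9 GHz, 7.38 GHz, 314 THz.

9.9 GHz = 9900000000 Hz
7.38 GHz = 7380000000 Hz
314 THz = 314000000000000 Hz

7.38 GHz < 9.9 GHz < 314 THz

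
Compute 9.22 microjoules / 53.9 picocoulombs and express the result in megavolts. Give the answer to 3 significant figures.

(9.22e-6) / (53.9e-12) = 0.17106e6 V

0.171 megavolts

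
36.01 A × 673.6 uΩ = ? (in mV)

24.256336 mV

36.01 × 673.6 × 10^-6 = 24256.336 × 10^-6 V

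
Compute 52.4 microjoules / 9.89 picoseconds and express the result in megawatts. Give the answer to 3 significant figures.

(52.4 × 10^-6) / (9.89 × 10^-12) = 5.2983 × 10^6 W

5.30 megawatts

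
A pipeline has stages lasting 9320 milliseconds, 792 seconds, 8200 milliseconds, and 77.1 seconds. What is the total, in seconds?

In seconds:
  9320 milliseconds = 9320 × 10^-3 seconds = 9.32
  792 seconds → 792
  8200 milliseconds = 8200 × 10^-3 seconds = 8.2
  77.1 seconds → 77.1
Sum: 9.32 + 792 + 8.2 + 77.1 = 886.62

886.62 seconds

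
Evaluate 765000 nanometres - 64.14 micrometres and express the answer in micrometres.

In micrometres:
  765000 nanometres = 765000 × 10^-3 micrometres = 765
  64.14 micrometres → 64.14
Difference: 765 - 64.14 = 700.86

700.86 micrometres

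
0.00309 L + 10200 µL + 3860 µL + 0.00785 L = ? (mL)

In mL:
  0.00309 L = 0.00309 × 10³ mL = 3.09
  10200 µL = 10200 × 10⁻³ mL = 10.2
  3860 µL = 3860 × 10⁻³ mL = 3.86
  0.00785 L = 0.00785 × 10³ mL = 7.85
Sum: 3.09 + 10.2 + 3.86 + 7.85 = 25

25 mL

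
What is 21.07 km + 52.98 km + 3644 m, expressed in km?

77.694 km

In km:
  21.07 km → 21.07
  52.98 km → 52.98
  3644 m = 3644e-3 km = 3.644
Sum: 21.07 + 52.98 + 3.644 = 77.694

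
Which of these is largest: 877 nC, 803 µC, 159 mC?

877 nC = 0.000000877 C
803 µC = 0.000803 C
159 mC = 0.159 C

159 mC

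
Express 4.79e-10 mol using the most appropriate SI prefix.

479 pmol

= 479e-12 mol; 1e-12 is pico.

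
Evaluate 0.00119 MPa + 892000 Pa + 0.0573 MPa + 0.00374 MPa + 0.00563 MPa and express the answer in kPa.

In kPa:
  0.00119 MPa = 0.00119e3 kPa = 1.19
  892000 Pa = 892000e-3 kPa = 892
  0.0573 MPa = 0.0573e3 kPa = 57.3
  0.00374 MPa = 0.00374e3 kPa = 3.74
  0.00563 MPa = 0.00563e3 kPa = 5.63
Sum: 1.19 + 892 + 57.3 + 3.74 + 5.63 = 959.86

959.86 kPa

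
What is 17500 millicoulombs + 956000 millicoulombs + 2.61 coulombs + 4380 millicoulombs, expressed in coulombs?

In coulombs:
  17500 millicoulombs = 17500e-3 coulombs = 17.5
  956000 millicoulombs = 956000e-3 coulombs = 956
  2.61 coulombs → 2.61
  4380 millicoulombs = 4380e-3 coulombs = 4.38
Sum: 17.5 + 956 + 2.61 + 4.38 = 980.49

980.49 coulombs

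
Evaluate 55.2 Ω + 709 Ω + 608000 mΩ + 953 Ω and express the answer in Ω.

2325.2 Ω

In Ω:
  55.2 Ω → 55.2
  709 Ω → 709
  608000 mΩ = 608000 × 10⁻³ Ω = 608
  953 Ω → 953
Sum: 55.2 + 709 + 608 + 953 = 2325.2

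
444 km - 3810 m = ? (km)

440.19 km

In km:
  444 km → 444
  3810 m = 3810 × 10^-3 km = 3.81
Difference: 444 - 3.81 = 440.19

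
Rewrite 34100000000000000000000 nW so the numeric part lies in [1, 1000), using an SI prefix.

34.1 TW

= 34.1 × 10^12 W; 10^12 is tera.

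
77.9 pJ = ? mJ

0.0000000779 mJ

pico = 10⁻¹², milli = 10⁻³; factor is 10⁻⁹.
77.9 × 10⁻⁹ = 0.0000000779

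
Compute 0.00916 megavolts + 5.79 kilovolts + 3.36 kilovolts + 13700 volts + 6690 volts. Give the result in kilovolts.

38.7 kilovolts

In kilovolts:
  0.00916 megavolts = 0.00916 × 10^3 kilovolts = 9.16
  5.79 kilovolts → 5.79
  3.36 kilovolts → 3.36
  13700 volts = 13700 × 10^-3 kilovolts = 13.7
  6690 volts = 6690 × 10^-3 kilovolts = 6.69
Sum: 9.16 + 5.79 + 3.36 + 13.7 + 6.69 = 38.7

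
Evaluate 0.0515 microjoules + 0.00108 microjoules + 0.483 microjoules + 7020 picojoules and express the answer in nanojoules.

542.6 nanojoules

In nanojoules:
  0.0515 microjoules = 0.0515 × 10^3 nanojoules = 51.5
  0.00108 microjoules = 0.00108 × 10^3 nanojoules = 1.08
  0.483 microjoules = 0.483 × 10^3 nanojoules = 483
  7020 picojoules = 7020 × 10^-3 nanojoules = 7.02
Sum: 51.5 + 1.08 + 483 + 7.02 = 542.6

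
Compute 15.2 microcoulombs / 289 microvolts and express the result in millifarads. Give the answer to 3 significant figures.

(15.2 × 10^-6) / (289 × 10^-6) = 0.052595 F

52.6 millifarads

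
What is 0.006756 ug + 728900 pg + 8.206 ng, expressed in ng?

743.862 ng

In ng:
  0.006756 ug = 0.006756 × 10^3 ng = 6.756
  728900 pg = 728900 × 10^-3 ng = 728.9
  8.206 ng → 8.206
Sum: 6.756 + 728.9 + 8.206 = 743.862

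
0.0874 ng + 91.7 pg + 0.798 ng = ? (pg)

977.1 pg

In pg:
  0.0874 ng = 0.0874 × 10^3 pg = 87.4
  91.7 pg → 91.7
  0.798 ng = 0.798 × 10^3 pg = 798
Sum: 87.4 + 91.7 + 798 = 977.1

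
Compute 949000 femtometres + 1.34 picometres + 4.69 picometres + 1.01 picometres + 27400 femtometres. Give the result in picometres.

983.44 picometres

In picometres:
  949000 femtometres = 949000 × 10^-3 picometres = 949
  1.34 picometres → 1.34
  4.69 picometres → 4.69
  1.01 picometres → 1.01
  27400 femtometres = 27400 × 10^-3 picometres = 27.4
Sum: 949 + 1.34 + 4.69 + 1.01 + 27.4 = 983.44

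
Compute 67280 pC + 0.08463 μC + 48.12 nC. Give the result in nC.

200.03 nC

In nC:
  67280 pC = 67280 × 10⁻³ nC = 67.28
  0.08463 μC = 0.08463 × 10³ nC = 84.63
  48.12 nC → 48.12
Sum: 67.28 + 84.63 + 48.12 = 200.03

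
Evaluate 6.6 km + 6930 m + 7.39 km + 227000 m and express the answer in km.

In km:
  6.6 km → 6.6
  6930 m = 6930e-3 km = 6.93
  7.39 km → 7.39
  227000 m = 227000e-3 km = 227
Sum: 6.6 + 6.93 + 7.39 + 227 = 247.92

247.92 km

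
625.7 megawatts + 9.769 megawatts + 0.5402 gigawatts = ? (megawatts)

In megawatts:
  625.7 megawatts → 625.7
  9.769 megawatts → 9.769
  0.5402 gigawatts = 0.5402 × 10³ megawatts = 540.2
Sum: 625.7 + 9.769 + 540.2 = 1175.669

1175.669 megawatts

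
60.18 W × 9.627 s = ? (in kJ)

60.18 × 9.627 = 579.35286 J

0.57935286 kJ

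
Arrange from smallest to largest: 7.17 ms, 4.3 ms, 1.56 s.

7.17 ms = 0.00717 s
4.3 ms = 0.0043 s
1.56 s = 1.56 s

4.3 ms < 7.17 ms < 1.56 s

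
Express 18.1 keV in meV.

kilo = 10^3, milli = 10^-3; factor is 10^6.
18.1 × 10^6 = 18100000

18100000 meV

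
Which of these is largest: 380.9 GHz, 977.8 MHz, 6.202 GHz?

380.9 GHz = 380900000000 Hz
977.8 MHz = 977800000 Hz
6.202 GHz = 6202000000 Hz

380.9 GHz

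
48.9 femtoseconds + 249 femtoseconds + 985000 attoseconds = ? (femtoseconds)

In femtoseconds:
  48.9 femtoseconds → 48.9
  249 femtoseconds → 249
  985000 attoseconds = 985000e-3 femtoseconds = 985
Sum: 48.9 + 249 + 985 = 1282.9

1282.9 femtoseconds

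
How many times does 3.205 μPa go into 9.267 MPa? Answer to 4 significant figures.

2891000000000

(9.267 × 10⁶) / (3.205 × 10⁻⁶) = 2.8914 × 10¹²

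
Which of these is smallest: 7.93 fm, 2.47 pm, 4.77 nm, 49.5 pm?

7.93 fm = 0.00000000000000793 m
2.47 pm = 0.00000000000247 m
4.77 nm = 0.00000000477 m
49.5 pm = 0.0000000000495 m

7.93 fm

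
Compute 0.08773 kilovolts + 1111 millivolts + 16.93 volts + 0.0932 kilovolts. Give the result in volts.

In volts:
  0.08773 kilovolts = 0.08773 × 10³ volts = 87.73
  1111 millivolts = 1111 × 10⁻³ volts = 1.111
  16.93 volts → 16.93
  0.0932 kilovolts = 0.0932 × 10³ volts = 93.2
Sum: 87.73 + 1.111 + 16.93 + 93.2 = 198.971

198.971 volts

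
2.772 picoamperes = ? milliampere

0.000000002772 milliamperes

pico = 1e-12, milli = 1e-3; factor is 1e-9.
2.772 × 1e-9 = 0.000000002772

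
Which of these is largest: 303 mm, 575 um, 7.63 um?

303 mm

303 mm = 0.303 m
575 um = 0.000575 m
7.63 um = 0.00000763 m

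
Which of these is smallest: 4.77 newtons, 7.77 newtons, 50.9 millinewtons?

50.9 millinewtons

4.77 newtons = 4.77 newtons
7.77 newtons = 7.77 newtons
50.9 millinewtons = 0.0509 newtons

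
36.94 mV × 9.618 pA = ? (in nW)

0.00035528892 nW

36.94e-3 × 9.618e-12 = 355.28892e-15 W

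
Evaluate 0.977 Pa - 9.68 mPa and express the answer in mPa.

967.32 mPa

In mPa:
  0.977 Pa = 0.977e3 mPa = 977
  9.68 mPa → 9.68
Difference: 977 - 9.68 = 967.32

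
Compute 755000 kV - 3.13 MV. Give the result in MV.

751.87 MV

In MV:
  755000 kV = 755000 × 10⁻³ MV = 755
  3.13 MV → 3.13
Difference: 755 - 3.13 = 751.87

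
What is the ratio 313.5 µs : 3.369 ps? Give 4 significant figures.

93050000

(313.5 × 10^-6) / (3.369 × 10^-12) = 93.054 × 10^6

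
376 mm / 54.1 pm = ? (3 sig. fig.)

6950000000

(376 × 10^-3) / (54.1 × 10^-12) = 6.95 × 10^9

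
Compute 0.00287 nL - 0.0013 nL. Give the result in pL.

In pL:
  0.00287 nL = 0.00287 × 10^3 pL = 2.87
  0.0013 nL = 0.0013 × 10^3 pL = 1.3
Difference: 2.87 - 1.3 = 1.57

1.57 pL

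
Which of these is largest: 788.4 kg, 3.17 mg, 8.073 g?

788.4 kg

788.4 kg = 788400 g
3.17 mg = 0.00317 g
8.073 g = 8.073 g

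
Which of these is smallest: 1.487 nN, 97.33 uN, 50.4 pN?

1.487 nN = 0.000000001487 N
97.33 uN = 0.00009733 N
50.4 pN = 0.0000000000504 N

50.4 pN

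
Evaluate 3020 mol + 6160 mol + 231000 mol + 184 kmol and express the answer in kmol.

In kmol:
  3020 mol = 3020e-3 kmol = 3.02
  6160 mol = 6160e-3 kmol = 6.16
  231000 mol = 231000e-3 kmol = 231
  184 kmol → 184
Sum: 3.02 + 6.16 + 231 + 184 = 424.18

424.18 kmol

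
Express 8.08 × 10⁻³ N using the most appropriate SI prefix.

= 8.08 × 10⁻³ N; 10⁻³ is milli.

8.08 mN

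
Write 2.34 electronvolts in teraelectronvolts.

0.00000000000234 teraelectronvolts

(no prefix) = 10^0, tera = 10^12; factor is 10^-12.
2.34 × 10^-12 = 0.00000000000234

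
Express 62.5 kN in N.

kilo = 10³, (no prefix) = 10⁰; factor is 10³.
62.5 × 10³ = 62500

62500 N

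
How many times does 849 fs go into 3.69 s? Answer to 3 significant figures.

(3.69) / (849 × 10^-15) = 0.004346 × 10^15

4350000000000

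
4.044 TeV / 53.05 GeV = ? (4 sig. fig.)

76.23

(4.044e12) / (53.05e9) = 0.07623e3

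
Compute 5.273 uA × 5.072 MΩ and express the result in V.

26.744656 V

5.273e-6 × 5.072e6 = 26.744656 V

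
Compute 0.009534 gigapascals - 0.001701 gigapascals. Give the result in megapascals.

7.833 megapascals

In megapascals:
  0.009534 gigapascals = 0.009534 × 10³ megapascals = 9.534
  0.001701 gigapascals = 0.001701 × 10³ megapascals = 1.701
Difference: 9.534 - 1.701 = 7.833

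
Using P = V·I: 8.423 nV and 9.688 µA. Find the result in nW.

0.000081602024 nW

8.423 × 10^-9 × 9.688 × 10^-6 = 81.602024 × 10^-15 W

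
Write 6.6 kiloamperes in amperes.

6600 amperes

kilo = 1e3, (no prefix) = 1e0; factor is 1e3.
6.6 × 1e3 = 6600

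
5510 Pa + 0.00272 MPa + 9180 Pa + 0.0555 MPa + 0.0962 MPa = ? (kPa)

169.11 kPa

In kPa:
  5510 Pa = 5510 × 10⁻³ kPa = 5.51
  0.00272 MPa = 0.00272 × 10³ kPa = 2.72
  9180 Pa = 9180 × 10⁻³ kPa = 9.18
  0.0555 MPa = 0.0555 × 10³ kPa = 55.5
  0.0962 MPa = 0.0962 × 10³ kPa = 96.2
Sum: 5.51 + 2.72 + 9.18 + 55.5 + 96.2 = 169.11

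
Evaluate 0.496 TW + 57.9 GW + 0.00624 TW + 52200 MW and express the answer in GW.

612.34 GW

In GW:
  0.496 TW = 0.496e3 GW = 496
  57.9 GW → 57.9
  0.00624 TW = 0.00624e3 GW = 6.24
  52200 MW = 52200e-3 GW = 52.2
Sum: 496 + 57.9 + 6.24 + 52.2 = 612.34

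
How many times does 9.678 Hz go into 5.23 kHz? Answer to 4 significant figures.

540.4

(5.23 × 10^3) / (9.678) = 0.5404 × 10^3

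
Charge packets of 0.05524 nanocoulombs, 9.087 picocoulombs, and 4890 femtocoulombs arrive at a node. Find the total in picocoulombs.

69.217 picocoulombs

In picocoulombs:
  0.05524 nanocoulombs = 0.05524 × 10^3 picocoulombs = 55.24
  9.087 picocoulombs → 9.087
  4890 femtocoulombs = 4890 × 10^-3 picocoulombs = 4.89
Sum: 55.24 + 9.087 + 4.89 = 69.217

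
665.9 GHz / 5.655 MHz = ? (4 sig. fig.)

117800

(665.9e9) / (5.655e6) = 117.75e3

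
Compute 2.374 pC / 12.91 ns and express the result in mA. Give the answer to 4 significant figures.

0.1839 mA

(2.374 × 10^-12) / (12.91 × 10^-9) = 0.183888 × 10^-3 A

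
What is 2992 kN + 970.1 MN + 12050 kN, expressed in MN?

In MN:
  2992 kN = 2992 × 10⁻³ MN = 2.992
  970.1 MN → 970.1
  12050 kN = 12050 × 10⁻³ MN = 12.05
Sum: 2.992 + 970.1 + 12.05 = 985.142

985.142 MN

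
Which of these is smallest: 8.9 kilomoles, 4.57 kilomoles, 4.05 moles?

8.9 kilomoles = 8900 moles
4.57 kilomoles = 4570 moles
4.05 moles = 4.05 moles

4.05 moles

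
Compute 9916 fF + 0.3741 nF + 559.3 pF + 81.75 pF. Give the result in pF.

In pF:
  9916 fF = 9916 × 10^-3 pF = 9.916
  0.3741 nF = 0.3741 × 10^3 pF = 374.1
  559.3 pF → 559.3
  81.75 pF → 81.75
Sum: 9.916 + 374.1 + 559.3 + 81.75 = 1025.066

1025.066 pF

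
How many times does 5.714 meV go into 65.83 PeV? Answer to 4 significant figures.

11520000000000000000

(65.83e15) / (5.714e-3) = 11.521e18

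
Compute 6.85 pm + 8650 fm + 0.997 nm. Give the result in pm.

1012.5 pm

In pm:
  6.85 pm → 6.85
  8650 fm = 8650 × 10^-3 pm = 8.65
  0.997 nm = 0.997 × 10^3 pm = 997
Sum: 6.85 + 8.65 + 997 = 1012.5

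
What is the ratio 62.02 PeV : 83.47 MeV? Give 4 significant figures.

743000000

(62.02e15) / (83.47e6) = 0.74302e9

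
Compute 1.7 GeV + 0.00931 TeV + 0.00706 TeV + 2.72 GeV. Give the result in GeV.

In GeV:
  1.7 GeV → 1.7
  0.00931 TeV = 0.00931 × 10^3 GeV = 9.31
  0.00706 TeV = 0.00706 × 10^3 GeV = 7.06
  2.72 GeV → 2.72
Sum: 1.7 + 9.31 + 7.06 + 2.72 = 20.79

20.79 GeV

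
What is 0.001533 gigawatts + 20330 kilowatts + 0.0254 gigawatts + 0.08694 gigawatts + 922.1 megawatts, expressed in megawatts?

In megawatts:
  0.001533 gigawatts = 0.001533 × 10³ megawatts = 1.533
  20330 kilowatts = 20330 × 10⁻³ megawatts = 20.33
  0.0254 gigawatts = 0.0254 × 10³ megawatts = 25.4
  0.08694 gigawatts = 0.08694 × 10³ megawatts = 86.94
  922.1 megawatts → 922.1
Sum: 1.533 + 20.33 + 25.4 + 86.94 + 922.1 = 1056.303

1056.303 megawatts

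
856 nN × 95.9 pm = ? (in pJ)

856 × 10⁻⁹ × 95.9 × 10⁻¹² = 82090.4 × 10⁻²¹ J

0.0000820904 pJ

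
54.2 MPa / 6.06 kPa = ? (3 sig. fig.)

8940

(54.2 × 10^6) / (6.06 × 10^3) = 8.944 × 10^3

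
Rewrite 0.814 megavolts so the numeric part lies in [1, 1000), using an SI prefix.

814 kilovolts

= 814 × 10³ volts; 10³ is kilo.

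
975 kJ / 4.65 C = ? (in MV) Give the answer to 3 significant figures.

0.210 MV

(975 × 10^3) / (4.65) = 209.68 × 10^3 V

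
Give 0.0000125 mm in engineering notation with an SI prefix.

= 12.5 × 10⁻⁹ m; 10⁻⁹ is nano.

12.5 nm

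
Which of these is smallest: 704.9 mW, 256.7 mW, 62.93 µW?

704.9 mW = 0.7049 W
256.7 mW = 0.2567 W
62.93 µW = 0.00006293 W

62.93 µW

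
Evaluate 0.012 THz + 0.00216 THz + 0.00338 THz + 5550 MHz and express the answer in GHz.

In GHz:
  0.012 THz = 0.012 × 10³ GHz = 12
  0.00216 THz = 0.00216 × 10³ GHz = 2.16
  0.00338 THz = 0.00338 × 10³ GHz = 3.38
  5550 MHz = 5550 × 10⁻³ GHz = 5.55
Sum: 12 + 2.16 + 3.38 + 5.55 = 23.09

23.09 GHz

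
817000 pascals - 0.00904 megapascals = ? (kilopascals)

In kilopascals:
  817000 pascals = 817000e-3 kilopascals = 817
  0.00904 megapascals = 0.00904e3 kilopascals = 9.04
Difference: 817 - 9.04 = 807.96

807.96 kilopascals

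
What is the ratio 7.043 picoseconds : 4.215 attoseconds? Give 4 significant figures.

(7.043 × 10⁻¹²) / (4.215 × 10⁻¹⁸) = 1.6709 × 10⁶

1671000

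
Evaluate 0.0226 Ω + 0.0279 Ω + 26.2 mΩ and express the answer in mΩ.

76.7 mΩ

In mΩ:
  0.0226 Ω = 0.0226 × 10^3 mΩ = 22.6
  0.0279 Ω = 0.0279 × 10^3 mΩ = 27.9
  26.2 mΩ → 26.2
Sum: 22.6 + 27.9 + 26.2 = 76.7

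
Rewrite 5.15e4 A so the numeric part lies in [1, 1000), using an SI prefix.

= 51.5e3 A; 1e3 is kilo.

51.5 kA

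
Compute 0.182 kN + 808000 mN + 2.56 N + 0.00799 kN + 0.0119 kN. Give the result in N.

In N:
  0.182 kN = 0.182 × 10³ N = 182
  808000 mN = 808000 × 10⁻³ N = 808
  2.56 N → 2.56
  0.00799 kN = 0.00799 × 10³ N = 7.99
  0.0119 kN = 0.0119 × 10³ N = 11.9
Sum: 182 + 808 + 2.56 + 7.99 + 11.9 = 1012.45

1012.45 N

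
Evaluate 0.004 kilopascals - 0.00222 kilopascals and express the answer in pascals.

In pascals:
  0.004 kilopascals = 0.004e3 pascals = 4
  0.00222 kilopascals = 0.00222e3 pascals = 2.22
Difference: 4 - 2.22 = 1.78

1.78 pascals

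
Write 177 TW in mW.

tera = 1e12, milli = 1e-3; factor is 1e15.
177 × 1e15 = 177000000000000000

177000000000000000 mW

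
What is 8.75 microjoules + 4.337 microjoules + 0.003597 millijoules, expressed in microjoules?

16.684 microjoules

In microjoules:
  8.75 microjoules → 8.75
  4.337 microjoules → 4.337
  0.003597 millijoules = 0.003597 × 10^3 microjoules = 3.597
Sum: 8.75 + 4.337 + 3.597 = 16.684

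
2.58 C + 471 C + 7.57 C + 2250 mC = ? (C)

483.4 C

In C:
  2.58 C → 2.58
  471 C → 471
  7.57 C → 7.57
  2250 mC = 2250 × 10^-3 C = 2.25
Sum: 2.58 + 471 + 7.57 + 2.25 = 483.4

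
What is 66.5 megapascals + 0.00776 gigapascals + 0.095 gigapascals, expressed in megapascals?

169.26 megapascals

In megapascals:
  66.5 megapascals → 66.5
  0.00776 gigapascals = 0.00776 × 10^3 megapascals = 7.76
  0.095 gigapascals = 0.095 × 10^3 megapascals = 95
Sum: 66.5 + 7.76 + 95 = 169.26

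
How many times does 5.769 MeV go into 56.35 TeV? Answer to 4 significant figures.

9768000

(56.35 × 10^12) / (5.769 × 10^6) = 9.7677 × 10^6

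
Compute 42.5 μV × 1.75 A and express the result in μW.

74.375 μW

42.5e-6 × 1.75 = 74.375e-6 W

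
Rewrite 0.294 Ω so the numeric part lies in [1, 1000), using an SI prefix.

294 mΩ

= 294e-3 Ω; 1e-3 is milli.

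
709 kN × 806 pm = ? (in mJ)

0.571454 mJ

709 × 10^3 × 806 × 10^-12 = 571454 × 10^-9 J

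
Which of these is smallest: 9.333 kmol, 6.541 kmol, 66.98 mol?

9.333 kmol = 9333 mol
6.541 kmol = 6541 mol
66.98 mol = 66.98 mol

66.98 mol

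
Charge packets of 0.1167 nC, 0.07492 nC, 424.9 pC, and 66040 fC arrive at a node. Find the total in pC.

In pC:
  0.1167 nC = 0.1167 × 10³ pC = 116.7
  0.07492 nC = 0.07492 × 10³ pC = 74.92
  424.9 pC → 424.9
  66040 fC = 66040 × 10⁻³ pC = 66.04
Sum: 116.7 + 74.92 + 424.9 + 66.04 = 682.56

682.56 pC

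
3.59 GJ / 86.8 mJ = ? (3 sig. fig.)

41400000000

(3.59 × 10⁹) / (86.8 × 10⁻³) = 0.04136 × 10¹²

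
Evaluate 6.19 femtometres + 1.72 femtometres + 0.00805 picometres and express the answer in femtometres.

In femtometres:
  6.19 femtometres → 6.19
  1.72 femtometres → 1.72
  0.00805 picometres = 0.00805e3 femtometres = 8.05
Sum: 6.19 + 1.72 + 8.05 = 15.96

15.96 femtometres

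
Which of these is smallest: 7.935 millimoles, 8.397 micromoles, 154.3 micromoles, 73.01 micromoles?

8.397 micromoles

7.935 millimoles = 0.007935 moles
8.397 micromoles = 0.000008397 moles
154.3 micromoles = 0.0001543 moles
73.01 micromoles = 0.00007301 moles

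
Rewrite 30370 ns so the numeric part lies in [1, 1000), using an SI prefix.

= 30.37 × 10⁻⁶ s; 10⁻⁶ is micro.

30.37 us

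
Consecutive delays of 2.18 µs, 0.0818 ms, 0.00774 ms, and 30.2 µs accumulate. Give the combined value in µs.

In µs:
  2.18 µs → 2.18
  0.0818 ms = 0.0818 × 10^3 µs = 81.8
  0.00774 ms = 0.00774 × 10^3 µs = 7.74
  30.2 µs → 30.2
Sum: 2.18 + 81.8 + 7.74 + 30.2 = 121.92

121.92 µs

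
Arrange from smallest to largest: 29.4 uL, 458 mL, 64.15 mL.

29.4 uL < 64.15 mL < 458 mL

29.4 uL = 0.0000294 L
458 mL = 0.458 L
64.15 mL = 0.06415 L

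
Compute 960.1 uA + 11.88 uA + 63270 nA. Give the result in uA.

1035.25 uA

In uA:
  960.1 uA → 960.1
  11.88 uA → 11.88
  63270 nA = 63270e-3 uA = 63.27
Sum: 960.1 + 11.88 + 63.27 = 1035.25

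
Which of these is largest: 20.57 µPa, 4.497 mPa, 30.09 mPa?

20.57 µPa = 0.00002057 Pa
4.497 mPa = 0.004497 Pa
30.09 mPa = 0.03009 Pa

30.09 mPa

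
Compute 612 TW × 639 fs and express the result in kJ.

0.391068 kJ

612e12 × 639e-15 = 391068e-3 J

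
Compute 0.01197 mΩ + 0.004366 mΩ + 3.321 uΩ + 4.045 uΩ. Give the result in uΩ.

23.702 uΩ

In uΩ:
  0.01197 mΩ = 0.01197 × 10³ uΩ = 11.97
  0.004366 mΩ = 0.004366 × 10³ uΩ = 4.366
  3.321 uΩ → 3.321
  4.045 uΩ → 4.045
Sum: 11.97 + 4.366 + 3.321 + 4.045 = 23.702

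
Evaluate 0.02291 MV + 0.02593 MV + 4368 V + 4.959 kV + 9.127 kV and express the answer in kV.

67.294 kV

In kV:
  0.02291 MV = 0.02291e3 kV = 22.91
  0.02593 MV = 0.02593e3 kV = 25.93
  4368 V = 4368e-3 kV = 4.368
  4.959 kV → 4.959
  9.127 kV → 9.127
Sum: 22.91 + 25.93 + 4.368 + 4.959 + 9.127 = 67.294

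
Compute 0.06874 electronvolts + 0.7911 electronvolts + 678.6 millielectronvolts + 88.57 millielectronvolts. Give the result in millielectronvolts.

1627.01 millielectronvolts

In millielectronvolts:
  0.06874 electronvolts = 0.06874 × 10^3 millielectronvolts = 68.74
  0.7911 electronvolts = 0.7911 × 10^3 millielectronvolts = 791.1
  678.6 millielectronvolts → 678.6
  88.57 millielectronvolts → 88.57
Sum: 68.74 + 791.1 + 678.6 + 88.57 = 1627.01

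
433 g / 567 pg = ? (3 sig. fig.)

(433) / (567e-12) = 0.7637e12

764000000000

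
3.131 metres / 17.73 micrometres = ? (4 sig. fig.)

(3.131) / (17.73e-6) = 0.17659e6

176600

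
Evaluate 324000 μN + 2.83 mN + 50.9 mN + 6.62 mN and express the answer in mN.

384.35 mN

In mN:
  324000 μN = 324000e-3 mN = 324
  2.83 mN → 2.83
  50.9 mN → 50.9
  6.62 mN → 6.62
Sum: 324 + 2.83 + 50.9 + 6.62 = 384.35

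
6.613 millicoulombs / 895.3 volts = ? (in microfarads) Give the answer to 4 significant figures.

7.386 microfarads

(6.613 × 10⁻³) / (895.3) = 0.00738635 × 10⁻³ F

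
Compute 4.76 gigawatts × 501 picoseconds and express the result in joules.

4.76e9 × 501e-12 = 2384.76e-3 J

2.38476 joules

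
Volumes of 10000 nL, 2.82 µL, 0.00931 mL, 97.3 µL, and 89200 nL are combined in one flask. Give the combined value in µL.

208.63 µL

In µL:
  10000 nL = 10000e-3 µL = 10
  2.82 µL → 2.82
  0.00931 mL = 0.00931e3 µL = 9.31
  97.3 µL → 97.3
  89200 nL = 89200e-3 µL = 89.2
Sum: 10 + 2.82 + 9.31 + 97.3 + 89.2 = 208.63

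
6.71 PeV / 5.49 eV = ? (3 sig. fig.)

1220000000000000

(6.71 × 10¹⁵) / (5.49) = 1.222 × 10¹⁵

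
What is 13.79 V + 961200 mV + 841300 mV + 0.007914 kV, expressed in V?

1824.204 V

In V:
  13.79 V → 13.79
  961200 mV = 961200 × 10^-3 V = 961.2
  841300 mV = 841300 × 10^-3 V = 841.3
  0.007914 kV = 0.007914 × 10^3 V = 7.914
Sum: 13.79 + 961.2 + 841.3 + 7.914 = 1824.204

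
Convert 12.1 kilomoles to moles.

kilo = 1e3, (no prefix) = 1e0; factor is 1e3.
12.1 × 1e3 = 12100

12100 moles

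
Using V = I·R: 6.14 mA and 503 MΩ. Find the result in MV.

3.08842 MV

6.14 × 10⁻³ × 503 × 10⁶ = 3088.42 × 10³ V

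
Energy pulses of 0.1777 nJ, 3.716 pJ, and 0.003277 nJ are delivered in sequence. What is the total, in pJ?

In pJ:
  0.1777 nJ = 0.1777 × 10³ pJ = 177.7
  3.716 pJ → 3.716
  0.003277 nJ = 0.003277 × 10³ pJ = 3.277
Sum: 177.7 + 3.716 + 3.277 = 184.693

184.693 pJ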